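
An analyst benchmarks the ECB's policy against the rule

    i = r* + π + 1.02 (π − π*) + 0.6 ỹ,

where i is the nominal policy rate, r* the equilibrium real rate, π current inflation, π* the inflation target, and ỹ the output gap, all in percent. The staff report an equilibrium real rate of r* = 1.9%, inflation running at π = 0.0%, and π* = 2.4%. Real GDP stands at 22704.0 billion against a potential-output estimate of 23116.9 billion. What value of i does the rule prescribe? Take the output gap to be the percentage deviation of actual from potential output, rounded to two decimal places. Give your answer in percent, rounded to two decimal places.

Output gap = 100 × (22704.0 − 23116.9) / 23116.9 = -1.79%.
i = 1.90 + 0.00 + 1.02 × (0.00 − 2.40) + 0.6 × (-1.79)
   = 1.90 + 0 − 2.448 − 1.074 = -1.62

-1.62%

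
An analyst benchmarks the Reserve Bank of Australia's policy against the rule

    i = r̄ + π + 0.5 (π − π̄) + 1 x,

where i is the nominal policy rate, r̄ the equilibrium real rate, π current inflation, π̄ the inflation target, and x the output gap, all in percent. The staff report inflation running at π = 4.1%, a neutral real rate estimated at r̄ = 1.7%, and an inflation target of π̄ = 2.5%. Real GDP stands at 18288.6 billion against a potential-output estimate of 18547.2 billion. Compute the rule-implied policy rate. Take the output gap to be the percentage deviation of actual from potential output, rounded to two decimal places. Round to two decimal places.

5.21%

Output gap = 100 × (18288.6 − 18547.2) / 18547.2 = -1.39%.
i = 1.70 + 4.10 + 0.5 × (4.10 − 2.50) + 1 × (-1.39)
   = 1.70 + 4.1 + 0.8 − 1.39 = 5.21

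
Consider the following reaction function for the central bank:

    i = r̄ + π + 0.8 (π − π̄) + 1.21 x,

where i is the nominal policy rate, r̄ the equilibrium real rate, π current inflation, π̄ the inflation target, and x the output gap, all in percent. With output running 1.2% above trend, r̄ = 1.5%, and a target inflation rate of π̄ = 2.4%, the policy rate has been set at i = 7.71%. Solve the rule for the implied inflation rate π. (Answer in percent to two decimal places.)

3.71%

Output 1.2% above potential → x = 1.2.
Collecting π: i = r̄ + (1 + 0.8) π − 0.8 π̄ + 1.21 x
1.8 π = 7.71 − 1.5 + 0.8 × 2.4 − 1.21 × 1.2 = 6.678
π = 6.678 / 1.8 = 3.71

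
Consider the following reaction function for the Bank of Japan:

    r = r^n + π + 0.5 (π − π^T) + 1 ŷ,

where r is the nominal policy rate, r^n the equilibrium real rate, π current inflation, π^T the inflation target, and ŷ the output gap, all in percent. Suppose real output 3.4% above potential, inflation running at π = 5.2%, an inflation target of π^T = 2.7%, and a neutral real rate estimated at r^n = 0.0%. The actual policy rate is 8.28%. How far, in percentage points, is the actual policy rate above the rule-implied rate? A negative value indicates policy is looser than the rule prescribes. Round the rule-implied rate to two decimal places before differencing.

-1.57 pp

Output 3.4% above potential → ŷ = 3.4.
r = 0.0 + 5.2 + 0.5 × (5.2 − 2.7) + 1 × 3.4
   = 0.0 + 5.2 + 1.25 + 3.4 = 9.85
Deviation = 8.28 − 9.85 = -1.57 pp.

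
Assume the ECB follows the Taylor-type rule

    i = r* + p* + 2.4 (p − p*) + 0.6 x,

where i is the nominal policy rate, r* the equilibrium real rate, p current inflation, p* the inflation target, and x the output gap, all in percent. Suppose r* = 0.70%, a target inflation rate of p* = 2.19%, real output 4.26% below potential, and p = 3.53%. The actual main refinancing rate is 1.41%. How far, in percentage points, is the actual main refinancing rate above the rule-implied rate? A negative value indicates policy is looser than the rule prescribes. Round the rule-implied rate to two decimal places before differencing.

-2.14 pp

Output 4.26% below potential → x = -4.26.
i = 0.70 + 2.19 + 2.4 × (3.53 − 2.19) + 0.6 × (-4.26)
   = 0.70 + 2.19 + 3.216 − 2.556 = 3.55
Deviation = 1.41 − 3.55 = -2.14 pp.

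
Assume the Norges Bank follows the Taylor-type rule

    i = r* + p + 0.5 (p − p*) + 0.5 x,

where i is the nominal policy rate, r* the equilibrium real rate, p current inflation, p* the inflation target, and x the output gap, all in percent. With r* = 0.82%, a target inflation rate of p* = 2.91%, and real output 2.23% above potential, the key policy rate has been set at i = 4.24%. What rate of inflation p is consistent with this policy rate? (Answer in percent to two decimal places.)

Output 2.23% above potential → x = 2.23.
Collecting p: i = r* + (1 + 0.5) p − 0.5 p* + 0.5 x
1.5 p = 4.24 − 0.82 + 0.5 × 2.91 − 0.5 × 2.23 = 3.76
p = 3.76 / 1.5 = 2.51

2.51%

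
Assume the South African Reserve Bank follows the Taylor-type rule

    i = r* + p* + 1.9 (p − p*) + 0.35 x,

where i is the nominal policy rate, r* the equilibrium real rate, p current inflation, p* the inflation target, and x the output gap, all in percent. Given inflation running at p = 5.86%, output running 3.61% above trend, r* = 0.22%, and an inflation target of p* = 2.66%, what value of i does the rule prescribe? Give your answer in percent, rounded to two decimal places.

Output 3.61% above potential → x = 3.61.
i = 0.22 + 2.66 + 1.9 × (5.86 − 2.66) + 0.35 × 3.61
   = 0.22 + 2.66 + 6.08 + 1.2635 = 10.22

10.22%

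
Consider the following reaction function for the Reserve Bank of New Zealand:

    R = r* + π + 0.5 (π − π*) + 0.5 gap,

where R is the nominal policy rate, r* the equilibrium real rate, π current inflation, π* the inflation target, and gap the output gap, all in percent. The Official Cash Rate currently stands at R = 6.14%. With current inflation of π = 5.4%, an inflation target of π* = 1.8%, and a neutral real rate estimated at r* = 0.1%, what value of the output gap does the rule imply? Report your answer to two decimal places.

-2.32%

0.5 gap = 6.14 − 0.1 − 5.4 − 0.5 × (5.4 − 1.8) = -1.16
gap = -1.16 / 0.5 = -2.32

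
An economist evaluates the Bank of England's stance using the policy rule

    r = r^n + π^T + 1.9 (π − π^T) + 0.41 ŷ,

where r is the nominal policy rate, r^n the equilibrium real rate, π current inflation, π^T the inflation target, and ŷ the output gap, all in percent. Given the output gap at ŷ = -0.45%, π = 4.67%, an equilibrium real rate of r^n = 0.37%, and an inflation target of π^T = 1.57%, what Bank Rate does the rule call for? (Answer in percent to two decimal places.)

7.65%

r = 0.37 + 1.57 + 1.9 × (4.67 − 1.57) + 0.41 × (-0.45)
   = 0.37 + 1.57 + 5.89 − 0.1845 = 7.65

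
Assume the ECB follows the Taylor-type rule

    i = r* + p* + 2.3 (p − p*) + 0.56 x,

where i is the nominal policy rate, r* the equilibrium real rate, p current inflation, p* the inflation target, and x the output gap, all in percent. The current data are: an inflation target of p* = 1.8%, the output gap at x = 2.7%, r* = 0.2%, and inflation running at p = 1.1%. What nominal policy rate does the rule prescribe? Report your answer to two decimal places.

i = 0.2 + 1.8 + 2.3 × (1.1 − 1.8) + 0.56 × 2.7
   = 0.2 + 1.8 − 1.61 + 1.512 = 1.90

1.90%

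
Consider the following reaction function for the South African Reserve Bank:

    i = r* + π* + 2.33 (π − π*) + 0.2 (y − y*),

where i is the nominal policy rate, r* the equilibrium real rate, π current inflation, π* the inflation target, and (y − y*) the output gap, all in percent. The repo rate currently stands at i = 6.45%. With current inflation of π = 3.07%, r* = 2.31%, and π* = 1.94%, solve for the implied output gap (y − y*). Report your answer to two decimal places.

-2.16%

0.2 (y − y*) = 6.45 − 2.31 − 1.94 − 2.33 × (3.07 − 1.94) = -0.4329
(y − y*) = -0.4329 / 0.2 = -2.16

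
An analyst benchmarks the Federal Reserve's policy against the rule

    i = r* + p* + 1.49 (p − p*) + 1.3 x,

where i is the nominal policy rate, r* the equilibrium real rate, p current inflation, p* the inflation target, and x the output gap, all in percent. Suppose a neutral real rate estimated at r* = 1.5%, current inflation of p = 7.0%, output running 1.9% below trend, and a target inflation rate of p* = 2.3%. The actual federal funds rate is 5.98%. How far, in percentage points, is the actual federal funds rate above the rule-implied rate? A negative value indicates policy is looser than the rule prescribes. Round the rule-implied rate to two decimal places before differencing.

-2.35 pp

Output 1.9% below potential → x = -1.9.
i = 1.5 + 2.3 + 1.49 × (7.0 − 2.3) + 1.3 × (-1.9)
   = 1.5 + 2.3 + 7.003 − 2.47 = 8.33
Deviation = 5.98 − 8.33 = -2.35 pp.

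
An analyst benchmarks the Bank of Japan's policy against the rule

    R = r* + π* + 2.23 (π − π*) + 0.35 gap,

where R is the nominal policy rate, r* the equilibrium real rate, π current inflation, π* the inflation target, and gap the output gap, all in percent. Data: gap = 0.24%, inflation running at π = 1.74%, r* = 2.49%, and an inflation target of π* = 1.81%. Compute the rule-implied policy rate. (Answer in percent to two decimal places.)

R = 2.49 + 1.81 + 2.23 × (1.74 − 1.81) + 0.35 × 0.24
   = 2.49 + 1.81 − 0.1561 + 0.084 = 4.23

4.23%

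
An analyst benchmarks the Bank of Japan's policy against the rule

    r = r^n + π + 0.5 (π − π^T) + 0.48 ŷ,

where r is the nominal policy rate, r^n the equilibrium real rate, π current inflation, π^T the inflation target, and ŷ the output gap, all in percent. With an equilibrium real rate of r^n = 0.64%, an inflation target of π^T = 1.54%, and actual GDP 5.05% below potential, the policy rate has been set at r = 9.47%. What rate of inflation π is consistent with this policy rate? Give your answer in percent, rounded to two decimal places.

8.02%

Output 5.05% below potential → ŷ = -5.05.
Collecting π: r = r^n + (1 + 0.5) π − 0.5 π^T + 0.48 ŷ
1.5 π = 9.47 − 0.64 + 0.5 × 1.54 − 0.48 × (-5.05) = 12.024
π = 12.024 / 1.5 = 8.02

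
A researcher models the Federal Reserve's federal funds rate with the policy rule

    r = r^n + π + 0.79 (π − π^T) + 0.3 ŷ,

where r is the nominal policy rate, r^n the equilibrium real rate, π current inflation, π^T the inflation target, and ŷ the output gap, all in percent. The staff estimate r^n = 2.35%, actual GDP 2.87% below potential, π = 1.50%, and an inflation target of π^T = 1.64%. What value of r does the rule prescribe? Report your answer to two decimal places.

Output 2.87% below potential → ŷ = -2.87.
r = 2.35 + 1.50 + 0.79 × (1.50 − 1.64) + 0.3 × (-2.87)
   = 2.35 + 1.5 − 0.1106 − 0.861 = 2.88

2.88%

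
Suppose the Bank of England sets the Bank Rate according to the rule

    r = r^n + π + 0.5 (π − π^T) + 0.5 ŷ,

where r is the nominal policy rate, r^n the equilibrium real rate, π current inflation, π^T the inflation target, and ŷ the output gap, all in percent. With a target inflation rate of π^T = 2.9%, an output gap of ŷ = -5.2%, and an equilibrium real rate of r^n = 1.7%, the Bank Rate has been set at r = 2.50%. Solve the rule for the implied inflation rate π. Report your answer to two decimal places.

3.23%

Collecting π: r = r^n + (1 + 0.5) π − 0.5 π^T + 0.5 ŷ
1.5 π = 2.50 − 1.7 + 0.5 × 2.9 − 0.5 × (-5.2) = 4.85
π = 4.85 / 1.5 = 3.23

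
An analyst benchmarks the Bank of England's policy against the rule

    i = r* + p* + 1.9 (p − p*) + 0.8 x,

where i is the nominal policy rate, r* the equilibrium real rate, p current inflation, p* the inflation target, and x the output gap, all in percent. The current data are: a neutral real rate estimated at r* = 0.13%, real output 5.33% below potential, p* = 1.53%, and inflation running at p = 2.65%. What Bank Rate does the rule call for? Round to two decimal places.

-0.48%

Output 5.33% below potential → x = -5.33.
i = 0.13 + 1.53 + 1.9 × (2.65 − 1.53) + 0.8 × (-5.33)
   = 0.13 + 1.53 + 2.128 − 4.264 = -0.48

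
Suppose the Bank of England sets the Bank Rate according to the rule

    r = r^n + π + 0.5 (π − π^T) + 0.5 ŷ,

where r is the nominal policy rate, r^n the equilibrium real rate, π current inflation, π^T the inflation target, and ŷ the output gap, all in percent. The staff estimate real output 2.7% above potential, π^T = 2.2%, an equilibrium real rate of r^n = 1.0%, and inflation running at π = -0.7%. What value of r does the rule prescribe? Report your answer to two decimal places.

0.20%

Output 2.7% above potential → ŷ = 2.7.
r = 1.0 + (-0.7) + 0.5 × (-0.7 − 2.2) + 0.5 × 2.7
   = 1.0 − 0.7 − 1.45 + 1.35 = 0.20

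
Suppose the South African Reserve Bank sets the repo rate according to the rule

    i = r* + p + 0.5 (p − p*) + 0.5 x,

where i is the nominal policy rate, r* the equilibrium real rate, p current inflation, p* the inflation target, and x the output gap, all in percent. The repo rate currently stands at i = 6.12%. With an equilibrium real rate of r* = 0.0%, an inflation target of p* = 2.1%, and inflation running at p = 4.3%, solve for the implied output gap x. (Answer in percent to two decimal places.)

0.5 x = 6.12 − 0.0 − 4.3 − 0.5 × (4.3 − 2.1) = 0.72
x = 0.72 / 0.5 = 1.44

1.44%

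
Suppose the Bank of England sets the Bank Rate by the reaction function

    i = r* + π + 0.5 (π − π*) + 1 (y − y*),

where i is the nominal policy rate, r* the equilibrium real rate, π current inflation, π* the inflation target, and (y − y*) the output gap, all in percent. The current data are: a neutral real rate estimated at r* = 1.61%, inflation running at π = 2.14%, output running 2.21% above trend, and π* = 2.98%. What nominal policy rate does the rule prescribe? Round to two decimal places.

5.54%

Output 2.21% above potential → (y − y*) = 2.21.
i = 1.61 + 2.14 + 0.5 × (2.14 − 2.98) + 1 × 2.21
   = 1.61 + 2.14 − 0.42 + 2.21 = 5.54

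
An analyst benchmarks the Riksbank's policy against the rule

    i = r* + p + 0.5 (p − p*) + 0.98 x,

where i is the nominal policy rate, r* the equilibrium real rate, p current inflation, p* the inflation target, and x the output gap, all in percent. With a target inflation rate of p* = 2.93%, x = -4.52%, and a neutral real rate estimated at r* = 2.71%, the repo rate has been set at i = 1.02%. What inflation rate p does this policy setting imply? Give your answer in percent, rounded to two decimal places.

Collecting p: i = r* + (1 + 0.5) p − 0.5 p* + 0.98 x
1.5 p = 1.02 − 2.71 + 0.5 × 2.93 − 0.98 × (-4.52) = 4.2046
p = 4.2046 / 1.5 = 2.80

2.80%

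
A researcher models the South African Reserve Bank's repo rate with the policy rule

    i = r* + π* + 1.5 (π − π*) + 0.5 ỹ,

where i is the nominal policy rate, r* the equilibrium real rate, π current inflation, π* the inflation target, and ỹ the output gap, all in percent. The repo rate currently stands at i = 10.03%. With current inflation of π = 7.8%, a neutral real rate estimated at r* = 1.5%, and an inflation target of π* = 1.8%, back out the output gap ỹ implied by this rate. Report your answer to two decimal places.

-4.54%

0.5 ỹ = 10.03 − 1.5 − 1.8 − 1.5 × (7.8 − 1.8) = -2.27
ỹ = -2.27 / 0.5 = -4.54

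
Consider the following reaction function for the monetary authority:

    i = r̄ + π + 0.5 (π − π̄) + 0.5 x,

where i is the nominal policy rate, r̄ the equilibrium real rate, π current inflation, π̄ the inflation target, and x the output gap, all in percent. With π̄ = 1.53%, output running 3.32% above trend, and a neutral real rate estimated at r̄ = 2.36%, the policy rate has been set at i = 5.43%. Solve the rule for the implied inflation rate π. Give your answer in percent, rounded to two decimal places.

1.45%

Output 3.32% above potential → x = 3.32.
Collecting π: i = r̄ + (1 + 0.5) π − 0.5 π̄ + 0.5 x
1.5 π = 5.43 − 2.36 + 0.5 × 1.53 − 0.5 × 3.32 = 2.175
π = 2.175 / 1.5 = 1.45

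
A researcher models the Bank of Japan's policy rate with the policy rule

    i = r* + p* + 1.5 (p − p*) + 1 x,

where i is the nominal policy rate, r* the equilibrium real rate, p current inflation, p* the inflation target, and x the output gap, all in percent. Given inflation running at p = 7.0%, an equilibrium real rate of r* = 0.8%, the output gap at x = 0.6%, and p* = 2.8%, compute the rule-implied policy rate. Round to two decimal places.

i = 0.8 + 2.8 + 1.5 × (7.0 − 2.8) + 1 × 0.6
   = 0.8 + 2.8 + 6.3 + 0.6 = 10.50

10.50%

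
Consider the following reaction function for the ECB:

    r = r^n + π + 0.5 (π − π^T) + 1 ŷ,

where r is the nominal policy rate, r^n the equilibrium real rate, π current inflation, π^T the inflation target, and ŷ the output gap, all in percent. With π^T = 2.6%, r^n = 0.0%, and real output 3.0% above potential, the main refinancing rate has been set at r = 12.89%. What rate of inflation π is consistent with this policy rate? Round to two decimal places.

7.46%

Output 3.0% above potential → ŷ = 3.0.
Collecting π: r = r^n + (1 + 0.5) π − 0.5 π^T + 1 ŷ
1.5 π = 12.89 − 0.0 + 0.5 × 2.6 − 1 × 3.0 = 11.19
π = 11.19 / 1.5 = 7.46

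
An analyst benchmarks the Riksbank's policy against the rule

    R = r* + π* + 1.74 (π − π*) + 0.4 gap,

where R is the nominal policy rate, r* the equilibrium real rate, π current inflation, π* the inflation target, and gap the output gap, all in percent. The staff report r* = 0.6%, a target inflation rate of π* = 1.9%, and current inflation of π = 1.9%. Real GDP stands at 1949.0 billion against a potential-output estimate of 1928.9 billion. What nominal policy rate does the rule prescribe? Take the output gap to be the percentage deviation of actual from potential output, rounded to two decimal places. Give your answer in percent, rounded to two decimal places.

2.92%

Output gap = 100 × (1949.0 − 1928.9) / 1928.9 = 1.04%.
R = 0.60 + 1.90 + 1.74 × (1.90 − 1.90) + 0.4 × 1.04
   = 0.60 + 1.9 + 0 + 0.416 = 2.92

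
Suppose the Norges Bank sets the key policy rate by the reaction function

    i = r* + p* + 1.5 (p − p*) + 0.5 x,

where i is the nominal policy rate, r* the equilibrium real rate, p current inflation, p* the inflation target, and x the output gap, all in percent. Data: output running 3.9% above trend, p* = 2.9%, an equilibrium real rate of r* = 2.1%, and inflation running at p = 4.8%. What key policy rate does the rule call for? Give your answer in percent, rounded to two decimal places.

9.80%

Output 3.9% above potential → x = 3.9.
i = 2.1 + 2.9 + 1.5 × (4.8 − 2.9) + 0.5 × 3.9
   = 2.1 + 2.9 + 2.85 + 1.95 = 9.80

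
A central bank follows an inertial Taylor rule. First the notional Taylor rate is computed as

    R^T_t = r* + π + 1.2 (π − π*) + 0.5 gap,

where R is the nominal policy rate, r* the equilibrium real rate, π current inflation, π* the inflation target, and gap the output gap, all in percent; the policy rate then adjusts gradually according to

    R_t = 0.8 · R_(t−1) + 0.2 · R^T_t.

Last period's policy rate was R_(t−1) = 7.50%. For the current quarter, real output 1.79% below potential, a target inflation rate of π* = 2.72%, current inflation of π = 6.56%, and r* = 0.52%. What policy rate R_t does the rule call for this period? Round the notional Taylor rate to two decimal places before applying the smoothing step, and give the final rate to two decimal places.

Output 1.79% below potential → gap = -1.79.
R^T_t = 0.52 + 6.56 + 1.2 × (6.56 − 2.72) + 0.5 × (-1.79)
   = 0.52 + 6.56 + 4.608 − 0.895 = 10.79
R_t = 0.8 × 7.50 + 0.2 × 10.79 = 6 + 2.158 = 8.16

8.16%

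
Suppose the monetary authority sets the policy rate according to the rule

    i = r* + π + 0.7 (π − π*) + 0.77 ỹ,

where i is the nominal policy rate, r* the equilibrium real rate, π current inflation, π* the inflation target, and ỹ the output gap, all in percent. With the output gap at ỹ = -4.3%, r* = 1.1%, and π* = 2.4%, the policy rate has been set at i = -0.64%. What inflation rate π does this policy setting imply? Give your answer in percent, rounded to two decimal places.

1.91%

Collecting π: i = r* + (1 + 0.7) π − 0.7 π* + 0.77 ỹ
1.7 π = -0.64 − 1.1 + 0.7 × 2.4 − 0.77 × (-4.3) = 3.251
π = 3.251 / 1.7 = 1.91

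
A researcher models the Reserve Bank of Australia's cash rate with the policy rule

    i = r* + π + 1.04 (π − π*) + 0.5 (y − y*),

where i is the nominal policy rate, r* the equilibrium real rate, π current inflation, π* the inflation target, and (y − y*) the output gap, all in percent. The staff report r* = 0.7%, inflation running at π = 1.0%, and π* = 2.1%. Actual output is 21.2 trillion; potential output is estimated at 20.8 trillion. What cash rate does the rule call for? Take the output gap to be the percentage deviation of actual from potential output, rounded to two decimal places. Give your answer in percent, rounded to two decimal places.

1.52%

Output gap = 100 × (21.2 − 20.8) / 20.8 = 1.92%.
i = 0.70 + 1.00 + 1.04 × (1.00 − 2.10) + 0.5 × 1.92
   = 0.70 + 1 − 1.144 + 0.96 = 1.52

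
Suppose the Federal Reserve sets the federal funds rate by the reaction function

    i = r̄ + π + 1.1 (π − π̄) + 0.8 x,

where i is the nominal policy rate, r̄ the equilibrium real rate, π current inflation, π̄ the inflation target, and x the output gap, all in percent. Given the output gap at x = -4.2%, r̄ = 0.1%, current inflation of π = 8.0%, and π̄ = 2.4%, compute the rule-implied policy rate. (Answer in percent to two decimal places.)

i = 0.1 + 8.0 + 1.1 × (8.0 − 2.4) + 0.8 × (-4.2)
   = 0.1 + 8 + 6.16 − 3.36 = 10.90

10.90%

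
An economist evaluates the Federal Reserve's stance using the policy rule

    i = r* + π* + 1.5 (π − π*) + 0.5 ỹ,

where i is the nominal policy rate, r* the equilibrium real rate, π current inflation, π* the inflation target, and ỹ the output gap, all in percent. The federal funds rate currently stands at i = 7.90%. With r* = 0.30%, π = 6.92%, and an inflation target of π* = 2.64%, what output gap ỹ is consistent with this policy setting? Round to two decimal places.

0.5 ỹ = 7.90 − 0.30 − 2.64 − 1.5 × (6.92 − 2.64) = -1.46
ỹ = -1.46 / 0.5 = -2.92

-2.92%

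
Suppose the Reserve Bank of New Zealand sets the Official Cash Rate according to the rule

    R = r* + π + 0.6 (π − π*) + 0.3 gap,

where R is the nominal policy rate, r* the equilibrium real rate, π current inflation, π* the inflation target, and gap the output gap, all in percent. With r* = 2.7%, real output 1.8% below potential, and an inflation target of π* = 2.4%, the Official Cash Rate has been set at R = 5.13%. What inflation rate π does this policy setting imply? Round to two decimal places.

2.76%

Output 1.8% below potential → gap = -1.8.
Collecting π: R = r* + (1 + 0.6) π − 0.6 π* + 0.3 gap
1.6 π = 5.13 − 2.7 + 0.6 × 2.4 − 0.3 × (-1.8) = 4.41
π = 4.41 / 1.6 = 2.76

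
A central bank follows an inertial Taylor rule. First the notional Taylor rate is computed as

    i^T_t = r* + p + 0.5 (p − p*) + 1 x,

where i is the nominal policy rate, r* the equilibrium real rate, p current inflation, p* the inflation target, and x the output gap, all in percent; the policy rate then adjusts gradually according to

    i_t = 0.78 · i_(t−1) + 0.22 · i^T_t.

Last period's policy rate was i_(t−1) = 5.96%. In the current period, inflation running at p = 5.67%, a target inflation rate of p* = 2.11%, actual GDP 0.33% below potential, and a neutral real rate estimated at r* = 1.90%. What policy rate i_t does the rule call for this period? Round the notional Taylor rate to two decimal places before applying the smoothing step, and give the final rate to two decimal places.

6.63%

Output 0.33% below potential → x = -0.33.
i^T_t = 1.90 + 5.67 + 0.5 × (5.67 − 2.11) + 1 × (-0.33)
   = 1.90 + 5.67 + 1.78 − 0.33 = 9.02
i_t = 0.78 × 5.96 + 0.22 × 9.02 = 4.6488 + 1.9844 = 6.63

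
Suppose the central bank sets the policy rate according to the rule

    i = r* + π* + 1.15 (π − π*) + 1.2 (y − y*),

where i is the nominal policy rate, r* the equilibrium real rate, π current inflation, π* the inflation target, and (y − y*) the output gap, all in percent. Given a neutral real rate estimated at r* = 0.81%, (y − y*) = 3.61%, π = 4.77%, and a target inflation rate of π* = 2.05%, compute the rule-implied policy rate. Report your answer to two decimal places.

i = 0.81 + 2.05 + 1.15 × (4.77 − 2.05) + 1.2 × 3.61
   = 0.81 + 2.05 + 3.128 + 4.332 = 10.32

10.32%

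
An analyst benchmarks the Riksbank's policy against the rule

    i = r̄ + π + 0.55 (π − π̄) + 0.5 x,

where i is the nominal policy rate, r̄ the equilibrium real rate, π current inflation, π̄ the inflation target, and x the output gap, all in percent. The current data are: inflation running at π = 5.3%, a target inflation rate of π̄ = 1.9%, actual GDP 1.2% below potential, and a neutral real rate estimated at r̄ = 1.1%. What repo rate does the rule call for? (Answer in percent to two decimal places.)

Output 1.2% below potential → x = -1.2.
i = 1.1 + 5.3 + 0.55 × (5.3 − 1.9) + 0.5 × (-1.2)
   = 1.1 + 5.3 + 1.87 − 0.6 = 7.67

7.67%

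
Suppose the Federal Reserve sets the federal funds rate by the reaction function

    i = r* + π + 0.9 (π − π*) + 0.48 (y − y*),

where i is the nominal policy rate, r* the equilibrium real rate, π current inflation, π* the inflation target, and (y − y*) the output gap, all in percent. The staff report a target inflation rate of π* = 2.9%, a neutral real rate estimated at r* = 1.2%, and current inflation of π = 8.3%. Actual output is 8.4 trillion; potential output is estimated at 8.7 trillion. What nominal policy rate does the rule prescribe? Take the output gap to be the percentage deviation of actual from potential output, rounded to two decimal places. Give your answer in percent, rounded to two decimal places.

12.70%

Output gap = 100 × (8.4 − 8.7) / 8.7 = -3.45%.
i = 1.20 + 8.30 + 0.9 × (8.30 − 2.90) + 0.48 × (-3.45)
   = 1.20 + 8.3 + 4.86 − 1.656 = 12.70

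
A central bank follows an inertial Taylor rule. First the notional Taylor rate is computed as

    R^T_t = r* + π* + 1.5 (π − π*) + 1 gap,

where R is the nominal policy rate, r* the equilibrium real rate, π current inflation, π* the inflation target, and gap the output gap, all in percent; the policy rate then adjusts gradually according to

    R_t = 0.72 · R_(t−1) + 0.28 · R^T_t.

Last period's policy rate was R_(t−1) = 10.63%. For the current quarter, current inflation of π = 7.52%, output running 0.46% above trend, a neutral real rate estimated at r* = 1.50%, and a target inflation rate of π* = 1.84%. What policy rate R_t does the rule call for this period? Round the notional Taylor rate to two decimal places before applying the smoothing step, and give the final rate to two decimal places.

11.10%

Output 0.46% above potential → gap = 0.46.
R^T_t = 1.50 + 1.84 + 1.5 × (7.52 − 1.84) + 1 × 0.46
   = 1.50 + 1.84 + 8.52 + 0.46 = 12.32
R_t = 0.72 × 10.63 + 0.28 × 12.32 = 7.6536 + 3.4496 = 11.10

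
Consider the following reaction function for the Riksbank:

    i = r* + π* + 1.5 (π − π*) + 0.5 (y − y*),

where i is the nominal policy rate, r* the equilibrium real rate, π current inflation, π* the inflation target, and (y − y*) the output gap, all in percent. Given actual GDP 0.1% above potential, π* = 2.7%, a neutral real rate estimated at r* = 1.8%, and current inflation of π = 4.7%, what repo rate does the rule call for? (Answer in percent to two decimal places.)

Output 0.1% above potential → (y − y*) = 0.1.
i = 1.8 + 2.7 + 1.5 × (4.7 − 2.7) + 0.5 × 0.1
   = 1.8 + 2.7 + 3 + 0.05 = 7.55

7.55%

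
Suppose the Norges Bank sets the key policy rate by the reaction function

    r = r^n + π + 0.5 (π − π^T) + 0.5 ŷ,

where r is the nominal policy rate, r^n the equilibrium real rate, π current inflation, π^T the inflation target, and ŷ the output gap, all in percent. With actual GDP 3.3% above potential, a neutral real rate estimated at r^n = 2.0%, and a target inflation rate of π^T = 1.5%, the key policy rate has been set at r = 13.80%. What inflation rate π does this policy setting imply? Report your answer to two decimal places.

Output 3.3% above potential → ŷ = 3.3.
Collecting π: r = r^n + (1 + 0.5) π − 0.5 π^T + 0.5 ŷ
1.5 π = 13.80 − 2.0 + 0.5 × 1.5 − 0.5 × 3.3 = 10.9
π = 10.9 / 1.5 = 7.27

7.27%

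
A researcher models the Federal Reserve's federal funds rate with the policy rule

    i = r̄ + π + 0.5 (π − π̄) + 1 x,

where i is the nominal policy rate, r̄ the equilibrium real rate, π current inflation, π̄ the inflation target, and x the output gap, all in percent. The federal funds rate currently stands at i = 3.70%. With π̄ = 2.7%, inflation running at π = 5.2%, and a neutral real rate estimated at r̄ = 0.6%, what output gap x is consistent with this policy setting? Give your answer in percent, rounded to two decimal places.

-3.35%

1 x = 3.70 − 0.6 − 5.2 − 0.5 × (5.2 − 2.7) = -3.35
x = -3.35 / 1 = -3.35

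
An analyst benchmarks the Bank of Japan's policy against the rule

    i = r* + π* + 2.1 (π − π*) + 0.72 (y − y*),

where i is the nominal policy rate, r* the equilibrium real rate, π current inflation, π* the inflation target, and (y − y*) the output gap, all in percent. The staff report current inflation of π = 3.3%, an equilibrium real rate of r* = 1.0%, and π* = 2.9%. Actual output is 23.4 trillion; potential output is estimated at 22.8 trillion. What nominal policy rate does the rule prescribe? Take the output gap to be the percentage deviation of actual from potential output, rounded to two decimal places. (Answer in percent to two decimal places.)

6.63%

Output gap = 100 × (23.4 − 22.8) / 22.8 = 2.63%.
i = 1.00 + 2.90 + 2.1 × (3.30 − 2.90) + 0.72 × 2.63
   = 1.00 + 2.9 + 0.84 + 1.8936 = 6.63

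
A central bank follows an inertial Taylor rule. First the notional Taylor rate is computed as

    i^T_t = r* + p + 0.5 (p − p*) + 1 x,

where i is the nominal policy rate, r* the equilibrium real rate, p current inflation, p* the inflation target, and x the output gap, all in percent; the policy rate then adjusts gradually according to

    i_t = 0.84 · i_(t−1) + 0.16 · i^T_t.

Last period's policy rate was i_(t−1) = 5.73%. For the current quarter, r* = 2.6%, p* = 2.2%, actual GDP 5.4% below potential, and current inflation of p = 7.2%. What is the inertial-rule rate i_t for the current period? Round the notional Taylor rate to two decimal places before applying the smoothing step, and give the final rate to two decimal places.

Output 5.4% below potential → x = -5.4.
i^T_t = 2.6 + 7.2 + 0.5 × (7.2 − 2.2) + 1 × (-5.4)
   = 2.6 + 7.2 + 2.5 − 5.4 = 6.90
i_t = 0.84 × 5.73 + 0.16 × 6.90 = 4.8132 + 1.104 = 5.92

5.92%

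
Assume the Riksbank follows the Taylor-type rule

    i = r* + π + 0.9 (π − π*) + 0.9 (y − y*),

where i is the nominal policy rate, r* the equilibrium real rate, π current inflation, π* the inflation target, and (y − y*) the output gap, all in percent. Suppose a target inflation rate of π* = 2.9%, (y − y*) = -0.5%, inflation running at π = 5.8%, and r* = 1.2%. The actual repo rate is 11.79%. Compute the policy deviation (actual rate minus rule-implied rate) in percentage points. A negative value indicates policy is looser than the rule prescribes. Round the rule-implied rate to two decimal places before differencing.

2.63 pp

i = 1.2 + 5.8 + 0.9 × (5.8 − 2.9) + 0.9 × (-0.5)
   = 1.2 + 5.8 + 2.61 − 0.45 = 9.16
Deviation = 11.79 − 9.16 = 2.63 pp.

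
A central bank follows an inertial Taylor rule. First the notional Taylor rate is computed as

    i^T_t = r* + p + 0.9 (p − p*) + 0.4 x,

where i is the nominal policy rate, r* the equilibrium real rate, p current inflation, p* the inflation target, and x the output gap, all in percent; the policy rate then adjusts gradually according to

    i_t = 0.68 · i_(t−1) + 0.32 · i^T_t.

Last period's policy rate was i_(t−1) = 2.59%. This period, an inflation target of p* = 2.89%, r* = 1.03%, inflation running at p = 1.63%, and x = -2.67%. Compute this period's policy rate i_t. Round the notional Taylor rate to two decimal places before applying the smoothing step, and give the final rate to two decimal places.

1.91%

i^T_t = 1.03 + 1.63 + 0.9 × (1.63 − 2.89) + 0.4 × (-2.67)
   = 1.03 + 1.63 − 1.134 − 1.068 = 0.46
i_t = 0.68 × 2.59 + 0.32 × 0.46 = 1.7612 + 0.1472 = 1.91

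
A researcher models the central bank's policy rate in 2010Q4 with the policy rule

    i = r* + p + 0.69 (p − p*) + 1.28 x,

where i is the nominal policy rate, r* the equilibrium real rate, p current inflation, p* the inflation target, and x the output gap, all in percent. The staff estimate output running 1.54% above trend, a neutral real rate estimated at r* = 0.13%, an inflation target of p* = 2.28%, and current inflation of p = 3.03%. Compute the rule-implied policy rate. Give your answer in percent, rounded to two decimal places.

5.65%

Output 1.54% above potential → x = 1.54.
i = 0.13 + 3.03 + 0.69 × (3.03 − 2.28) + 1.28 × 1.54
   = 0.13 + 3.03 + 0.5175 + 1.9712 = 5.65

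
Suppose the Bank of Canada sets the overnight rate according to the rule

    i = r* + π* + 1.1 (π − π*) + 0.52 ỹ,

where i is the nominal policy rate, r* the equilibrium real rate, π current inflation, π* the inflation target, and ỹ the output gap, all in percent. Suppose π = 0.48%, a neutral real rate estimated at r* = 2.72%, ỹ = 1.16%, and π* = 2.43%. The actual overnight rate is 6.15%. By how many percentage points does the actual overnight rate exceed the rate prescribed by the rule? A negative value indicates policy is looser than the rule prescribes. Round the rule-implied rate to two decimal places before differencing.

i = 2.72 + 2.43 + 1.1 × (0.48 − 2.43) + 0.52 × 1.16
   = 2.72 + 2.43 − 2.145 + 0.6032 = 3.61
Deviation = 6.15 − 3.61 = 2.54 pp.

2.54 pp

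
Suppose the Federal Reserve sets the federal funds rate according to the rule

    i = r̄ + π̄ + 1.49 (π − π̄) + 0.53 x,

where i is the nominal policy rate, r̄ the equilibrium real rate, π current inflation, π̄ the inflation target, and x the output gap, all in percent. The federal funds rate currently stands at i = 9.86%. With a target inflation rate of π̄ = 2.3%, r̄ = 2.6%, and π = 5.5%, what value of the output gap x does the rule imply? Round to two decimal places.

0.36%

0.53 x = 9.86 − 2.6 − 2.3 − 1.49 × (5.5 − 2.3) = 0.192
x = 0.192 / 0.53 = 0.36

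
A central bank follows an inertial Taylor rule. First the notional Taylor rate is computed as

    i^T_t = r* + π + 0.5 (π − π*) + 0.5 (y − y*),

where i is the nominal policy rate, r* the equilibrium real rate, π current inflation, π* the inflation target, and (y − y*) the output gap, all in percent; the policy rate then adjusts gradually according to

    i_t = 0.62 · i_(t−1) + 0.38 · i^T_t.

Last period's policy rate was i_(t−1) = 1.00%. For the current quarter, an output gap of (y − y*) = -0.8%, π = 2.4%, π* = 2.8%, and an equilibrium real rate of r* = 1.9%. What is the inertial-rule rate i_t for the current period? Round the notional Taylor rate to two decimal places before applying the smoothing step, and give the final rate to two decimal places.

2.03%

i^T_t = 1.9 + 2.4 + 0.5 × (2.4 − 2.8) + 0.5 × (-0.8)
   = 1.9 + 2.4 − 0.2 − 0.4 = 3.70
i_t = 0.62 × 1.00 + 0.38 × 3.70 = 0.62 + 1.406 = 2.03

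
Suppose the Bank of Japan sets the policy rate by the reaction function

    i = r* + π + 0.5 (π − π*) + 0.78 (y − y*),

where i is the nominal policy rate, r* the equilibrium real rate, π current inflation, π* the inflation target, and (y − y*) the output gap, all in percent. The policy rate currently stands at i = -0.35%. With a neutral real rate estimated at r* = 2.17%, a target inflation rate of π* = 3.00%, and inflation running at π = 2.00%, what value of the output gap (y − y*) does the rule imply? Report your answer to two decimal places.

0.78 (y − y*) = -0.35 − 2.17 − 2.00 − 0.5 × (2.00 − 3.00) = -4.02
(y − y*) = -4.02 / 0.78 = -5.15

-5.15%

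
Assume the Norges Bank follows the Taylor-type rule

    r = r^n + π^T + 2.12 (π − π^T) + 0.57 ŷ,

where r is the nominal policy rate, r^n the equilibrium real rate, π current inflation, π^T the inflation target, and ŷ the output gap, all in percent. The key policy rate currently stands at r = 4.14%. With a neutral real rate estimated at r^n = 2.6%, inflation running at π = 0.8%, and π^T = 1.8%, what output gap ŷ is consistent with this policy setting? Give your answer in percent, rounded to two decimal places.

3.26%

0.57 ŷ = 4.14 − 2.6 − 1.8 − 2.12 × (0.8 − 1.8) = 1.86
ŷ = 1.86 / 0.57 = 3.26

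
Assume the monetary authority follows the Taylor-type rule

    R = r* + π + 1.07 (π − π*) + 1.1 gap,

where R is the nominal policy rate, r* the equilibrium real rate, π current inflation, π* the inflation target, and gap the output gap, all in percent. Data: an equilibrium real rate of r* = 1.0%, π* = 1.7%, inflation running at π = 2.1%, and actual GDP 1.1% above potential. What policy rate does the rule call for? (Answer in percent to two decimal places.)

Output 1.1% above potential → gap = 1.1.
R = 1.0 + 2.1 + 1.07 × (2.1 − 1.7) + 1.1 × 1.1
   = 1.0 + 2.1 + 0.428 + 1.21 = 4.74

4.74%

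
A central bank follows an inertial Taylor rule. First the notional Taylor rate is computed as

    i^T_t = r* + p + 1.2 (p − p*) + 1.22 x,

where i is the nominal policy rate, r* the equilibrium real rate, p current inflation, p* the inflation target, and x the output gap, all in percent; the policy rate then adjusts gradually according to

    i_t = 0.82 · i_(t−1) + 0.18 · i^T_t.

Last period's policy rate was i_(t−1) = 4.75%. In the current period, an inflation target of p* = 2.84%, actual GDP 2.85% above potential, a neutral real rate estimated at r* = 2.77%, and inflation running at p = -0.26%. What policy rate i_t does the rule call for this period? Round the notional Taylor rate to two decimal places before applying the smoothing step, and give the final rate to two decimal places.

4.30%

Output 2.85% above potential → x = 2.85.
i^T_t = 2.77 + (-0.26) + 1.2 × (-0.26 − 2.84) + 1.22 × 2.85
   = 2.77 − 0.26 − 3.72 + 3.477 = 2.27
i_t = 0.82 × 4.75 + 0.18 × 2.27 = 3.895 + 0.4086 = 4.30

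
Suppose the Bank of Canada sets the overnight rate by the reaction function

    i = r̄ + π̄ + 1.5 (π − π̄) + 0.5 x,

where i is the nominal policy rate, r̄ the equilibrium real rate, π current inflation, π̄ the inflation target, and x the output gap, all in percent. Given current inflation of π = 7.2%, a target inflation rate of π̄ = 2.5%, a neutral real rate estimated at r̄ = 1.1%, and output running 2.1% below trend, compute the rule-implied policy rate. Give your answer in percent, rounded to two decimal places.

9.60%

Output 2.1% below potential → x = -2.1.
i = 1.1 + 2.5 + 1.5 × (7.2 − 2.5) + 0.5 × (-2.1)
   = 1.1 + 2.5 + 7.05 − 1.05 = 9.60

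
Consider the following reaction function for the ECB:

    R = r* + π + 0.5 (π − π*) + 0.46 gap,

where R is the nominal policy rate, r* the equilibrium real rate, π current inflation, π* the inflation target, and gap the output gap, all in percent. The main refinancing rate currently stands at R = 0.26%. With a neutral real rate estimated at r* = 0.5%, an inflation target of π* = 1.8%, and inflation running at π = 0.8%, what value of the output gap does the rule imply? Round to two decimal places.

0.46 gap = 0.26 − 0.5 − 0.8 − 0.5 × (0.8 − 1.8) = -0.54
gap = -0.54 / 0.46 = -1.17

-1.17%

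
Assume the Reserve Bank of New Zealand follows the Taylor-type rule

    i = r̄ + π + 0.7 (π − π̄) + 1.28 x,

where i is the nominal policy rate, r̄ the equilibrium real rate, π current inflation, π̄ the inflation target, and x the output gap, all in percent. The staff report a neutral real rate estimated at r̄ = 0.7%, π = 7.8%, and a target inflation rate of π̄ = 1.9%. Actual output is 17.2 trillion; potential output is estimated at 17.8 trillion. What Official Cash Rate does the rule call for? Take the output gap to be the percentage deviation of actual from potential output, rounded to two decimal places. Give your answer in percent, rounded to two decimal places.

Output gap = 100 × (17.2 − 17.8) / 17.8 = -3.37%.
i = 0.70 + 7.80 + 0.7 × (7.80 − 1.90) + 1.28 × (-3.37)
   = 0.70 + 7.8 + 4.13 − 4.3136 = 8.32

8.32%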